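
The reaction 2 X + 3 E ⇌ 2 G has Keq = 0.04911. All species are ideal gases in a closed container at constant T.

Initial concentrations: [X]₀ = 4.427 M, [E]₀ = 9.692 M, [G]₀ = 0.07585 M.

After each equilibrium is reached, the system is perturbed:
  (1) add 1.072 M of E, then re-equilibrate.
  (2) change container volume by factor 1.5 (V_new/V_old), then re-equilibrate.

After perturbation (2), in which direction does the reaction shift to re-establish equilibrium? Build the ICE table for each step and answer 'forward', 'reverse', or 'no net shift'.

Q₀ = 3.2244e-07 vs Keq = 0.04911 ⇒ Q<K, forward
Step 1:
                    X           E           G
  init          4.427       9.692     0.07585
  Δ            -3.131      -4.696       3.131
  eq            1.296       4.996       3.207
  solve Keq expr → x = 1.565; check Q = 0.04911
Then add 1.072 M of E.
Step 2:
                    X           E           G
  init          1.296       6.068       3.207
  Δ           -0.1921     -0.2882      0.1921
  eq            1.104       5.779       3.399
  solve Keq expr → x = 0.09606; check Q = 0.04911
Then change container volume by factor 1.5 (V_new/V_old).
Step 3:
                    X           E           G
  init         0.7359       3.853       2.266
  Δ            0.2793       0.419     -0.2793
  eq            1.015       4.272       1.987
  solve Keq expr → x = -0.1397; check Q = 0.04911

Direction: reverse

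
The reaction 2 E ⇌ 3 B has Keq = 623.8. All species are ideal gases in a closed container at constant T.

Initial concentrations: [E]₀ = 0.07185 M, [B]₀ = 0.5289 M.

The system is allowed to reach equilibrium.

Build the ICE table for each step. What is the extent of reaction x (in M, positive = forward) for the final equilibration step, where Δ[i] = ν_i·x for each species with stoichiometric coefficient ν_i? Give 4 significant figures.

Q₀ = 28.66 vs Keq = 623.8 ⇒ Q<K, forward
Step 1:
                   E          B
  I          0.07185     0.5289
  C         -0.05286    0.07929
  E          0.01899     0.6082
  solve Keq expr → x = 0.02643; check Q = 623.8

x = 0.02643 M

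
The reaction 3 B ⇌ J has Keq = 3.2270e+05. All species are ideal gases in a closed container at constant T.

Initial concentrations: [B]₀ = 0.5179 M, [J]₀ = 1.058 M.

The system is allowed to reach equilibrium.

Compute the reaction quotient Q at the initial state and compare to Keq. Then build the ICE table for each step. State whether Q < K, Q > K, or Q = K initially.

Q₀ = 7.616; Q < K (proceeds forward)

Q₀ = 7.616 vs Keq = 3.2270e+05 ⇒ Q<K, forward
Step 1:
                   B          J
  init        0.5179      1.058
  Δ          -0.5023     0.1674
  eq          0.0156      1.225
  solve Keq expr → x = 0.1674; check Q = 3.2270e+05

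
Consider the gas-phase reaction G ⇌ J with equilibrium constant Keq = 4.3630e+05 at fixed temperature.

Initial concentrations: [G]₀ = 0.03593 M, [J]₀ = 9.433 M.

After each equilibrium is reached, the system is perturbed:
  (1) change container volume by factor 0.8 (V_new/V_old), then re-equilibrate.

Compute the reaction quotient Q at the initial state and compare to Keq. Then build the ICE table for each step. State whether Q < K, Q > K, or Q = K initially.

Q₀ = 262.5; Q < K (proceeds forward)

Q₀ = 262.5 vs Keq = 4.3630e+05 ⇒ Q<K, forward
Step 1:
                   G          J
  Initial    0.03593      9.433
  Change    -0.03591    0.03591
  Equil   2.1703e-05      9.469
  solve Keq expr → x = 0.03591; check Q = 4.3630e+05
Then change container volume by factor 0.8 (V_new/V_old).
Step 2:
                   G          J
  Initial 2.7128e-05      11.84
  Change           0          0
  Equil   2.7128e-05      11.84
  solve Keq expr → x = 0; check Q = 4.3630e+05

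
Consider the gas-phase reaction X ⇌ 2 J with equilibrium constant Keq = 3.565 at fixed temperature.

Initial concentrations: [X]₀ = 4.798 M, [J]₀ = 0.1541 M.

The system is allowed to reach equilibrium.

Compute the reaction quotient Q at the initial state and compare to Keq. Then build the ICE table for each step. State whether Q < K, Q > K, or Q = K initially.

Q₀ = 0.004949; Q < K (proceeds forward)

Q₀ = 0.004949 vs Keq = 3.565 ⇒ Q<K, forward
Step 1:
                  X         J
  Initial     4.798    0.1541
  Change     -1.609     3.218
  Equil       3.189     3.372
  solve Keq expr → x = 1.609; check Q = 3.565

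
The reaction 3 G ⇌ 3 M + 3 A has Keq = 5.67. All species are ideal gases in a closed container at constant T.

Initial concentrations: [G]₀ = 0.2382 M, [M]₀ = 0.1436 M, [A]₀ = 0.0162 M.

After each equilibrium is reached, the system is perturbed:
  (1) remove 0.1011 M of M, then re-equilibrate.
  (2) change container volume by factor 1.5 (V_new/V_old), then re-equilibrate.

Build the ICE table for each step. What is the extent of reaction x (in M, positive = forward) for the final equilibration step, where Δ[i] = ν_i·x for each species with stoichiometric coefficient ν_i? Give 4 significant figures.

Q₀ = 9.3150e-07 vs Keq = 5.67 ⇒ Q<K, forward
Step 1:
                  G         M         A
  init       0.2382    0.1436    0.0162
  Δ         -0.1974    0.1974    0.1974
  eq        0.04084     0.341    0.2136
  solve Keq expr → x = 0.06579; check Q = 5.67
Then remove 0.1011 M of M.
Step 2:
                  G         M         A
  init      0.04084    0.2399    0.2136
  Δ       -0.009612  0.009612  0.009612
  eq        0.03122    0.2495    0.2232
  solve Keq expr → x = 0.003204; check Q = 5.67
Then change container volume by factor 1.5 (V_new/V_old).
Step 3:
                  G         M         A
  init      0.02082    0.1663    0.1488
  Δ        -0.00588   0.00588   0.00588
  eq        0.01494    0.1722    0.1547
  solve Keq expr → x = 0.00196; check Q = 5.67

x = 0.00196 M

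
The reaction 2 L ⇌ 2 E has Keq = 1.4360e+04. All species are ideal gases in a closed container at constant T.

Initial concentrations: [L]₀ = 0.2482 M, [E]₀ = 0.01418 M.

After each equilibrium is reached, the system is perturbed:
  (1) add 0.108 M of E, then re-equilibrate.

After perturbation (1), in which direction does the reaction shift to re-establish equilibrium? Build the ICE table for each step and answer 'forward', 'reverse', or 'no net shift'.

Q₀ = 0.003264 vs Keq = 1.4360e+04 ⇒ Q<K, forward
Step 1:
                    L           E
  init         0.2482     0.01418
  Δ            -0.246       0.246
  eq         0.002171      0.2602
  solve Keq expr → x = 0.123; check Q = 1.4360e+04
Then add 0.108 M of E.
Step 2:
                    L           E
  init       0.002171      0.3682
  Δ        8.9379e-04 -8.9379e-04
  eq         0.003065      0.3673
  solve Keq expr → x = -4.4690e-04; check Q = 1.4360e+04

Direction: reverse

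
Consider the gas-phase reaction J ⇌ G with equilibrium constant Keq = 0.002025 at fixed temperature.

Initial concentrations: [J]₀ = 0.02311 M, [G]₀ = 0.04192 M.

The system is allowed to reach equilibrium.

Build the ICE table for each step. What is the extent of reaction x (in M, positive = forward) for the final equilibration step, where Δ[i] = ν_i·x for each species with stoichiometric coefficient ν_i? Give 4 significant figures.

x = -0.04179 M

Q₀ = 1.814 vs Keq = 0.002025 ⇒ Q>K, reverse
Step 1:
                  J         G
  I         0.02311   0.04192
  C         0.04179  -0.04179
  E          0.0649 1.3142e-04
  solve Keq expr → x = -0.04179; check Q = 0.002025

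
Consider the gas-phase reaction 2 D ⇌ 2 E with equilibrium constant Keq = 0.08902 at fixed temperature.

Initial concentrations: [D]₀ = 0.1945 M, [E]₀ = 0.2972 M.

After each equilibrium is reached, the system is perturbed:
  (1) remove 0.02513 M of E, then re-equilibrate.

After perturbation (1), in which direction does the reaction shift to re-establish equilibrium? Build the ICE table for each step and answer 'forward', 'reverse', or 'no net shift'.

Q₀ = 2.335 vs Keq = 0.08902 ⇒ Q>K, reverse
Step 1:
                   D          E
  I           0.1945     0.2972
  C           0.1842    -0.1842
  E           0.3787      0.113
  solve Keq expr → x = -0.0921; check Q = 0.08902
Then remove 0.02513 M of E.
Step 2:
                   D          E
  I           0.3787    0.08786
  C         -0.01936    0.01936
  E           0.3594     0.1072
  solve Keq expr → x = 0.009678; check Q = 0.08902

Direction: forward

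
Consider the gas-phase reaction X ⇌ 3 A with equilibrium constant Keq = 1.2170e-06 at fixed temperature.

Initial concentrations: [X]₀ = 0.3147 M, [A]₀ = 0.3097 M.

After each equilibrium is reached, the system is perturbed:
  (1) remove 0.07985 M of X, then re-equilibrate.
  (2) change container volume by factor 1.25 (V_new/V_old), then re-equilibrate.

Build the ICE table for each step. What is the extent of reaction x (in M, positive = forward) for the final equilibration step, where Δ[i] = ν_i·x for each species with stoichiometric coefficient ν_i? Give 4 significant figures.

x = 3.1645e-04 M

Q₀ = 0.09439 vs Keq = 1.2170e-06 ⇒ Q>K, reverse
Step 1:
                   X          A
  Initial     0.3147     0.3097
  Change      0.1006    -0.3017
  Equil       0.4153   0.007965
  solve Keq expr → x = -0.1006; check Q = 1.2170e-06
Then remove 0.07985 M of X.
Step 2:
                   X          A
  Initial     0.3354   0.007965
  Change  1.8198e-04 -5.4593e-04
  Equil       0.3356    0.00742
  solve Keq expr → x = -1.8198e-04; check Q = 1.2170e-06
Then change container volume by factor 1.25 (V_new/V_old).
Step 3:
                   X          A
  Initial     0.2685   0.005936
  Change  -3.1645e-04 9.4935e-04
  Equil       0.2682   0.006885
  solve Keq expr → x = 3.1645e-04; check Q = 1.2170e-06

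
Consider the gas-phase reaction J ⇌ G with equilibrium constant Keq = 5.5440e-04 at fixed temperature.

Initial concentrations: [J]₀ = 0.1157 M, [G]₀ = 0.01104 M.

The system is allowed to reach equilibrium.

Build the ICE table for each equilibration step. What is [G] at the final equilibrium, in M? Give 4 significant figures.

[G]_eq = 7.0226e-05 M

Q₀ = 0.09542 vs Keq = 5.5440e-04 ⇒ Q>K, reverse
Step 1:
                   J          G
  Initial     0.1157    0.01104
  Change     0.01097   -0.01097
  Equil       0.1267 7.0226e-05
  solve Keq expr → x = -0.01097; check Q = 5.5440e-04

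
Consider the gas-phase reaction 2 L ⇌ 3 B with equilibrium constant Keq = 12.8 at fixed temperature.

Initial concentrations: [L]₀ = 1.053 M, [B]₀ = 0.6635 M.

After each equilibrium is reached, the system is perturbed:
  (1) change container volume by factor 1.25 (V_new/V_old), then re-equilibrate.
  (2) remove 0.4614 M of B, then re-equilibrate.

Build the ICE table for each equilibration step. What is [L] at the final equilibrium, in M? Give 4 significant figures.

Q₀ = 0.2634 vs Keq = 12.8 ⇒ Q<K, forward
Step 1:
                   L          B
  I            1.053     0.6635
  C          -0.5474     0.8211
  E           0.5056      1.485
  solve Keq expr → x = 0.2737; check Q = 12.8
Then change container volume by factor 1.25 (V_new/V_old).
Step 2:
                   L          B
  I           0.4045      1.188
  C         -0.02526    0.03788
  E           0.3792      1.226
  solve Keq expr → x = 0.01263; check Q = 12.8
Then remove 0.4614 M of B.
Step 3:
                   L          B
  I           0.3792     0.7642
  C          -0.1217     0.1826
  E           0.2575     0.9468
  solve Keq expr → x = 0.06087; check Q = 12.8

[L]_eq = 0.2575 M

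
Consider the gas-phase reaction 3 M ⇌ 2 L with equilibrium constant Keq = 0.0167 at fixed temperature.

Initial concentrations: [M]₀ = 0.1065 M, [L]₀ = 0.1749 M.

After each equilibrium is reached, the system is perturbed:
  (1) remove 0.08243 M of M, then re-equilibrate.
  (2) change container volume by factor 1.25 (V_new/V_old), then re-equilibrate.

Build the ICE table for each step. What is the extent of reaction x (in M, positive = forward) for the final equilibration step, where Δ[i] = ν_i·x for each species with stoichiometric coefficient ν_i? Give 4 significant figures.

x = -6.4083e-04 M

Q₀ = 25.32 vs Keq = 0.0167 ⇒ Q>K, reverse
Step 1:
                   M          L
  Initial     0.1065     0.1749
  Change      0.2253    -0.1502
  Equil       0.3318     0.0247
  solve Keq expr → x = -0.0751; check Q = 0.0167
Then remove 0.08243 M of M.
Step 2:
                   M          L
  Initial     0.2494     0.0247
  Change     0.01126  -0.007504
  Equil       0.2606    0.01719
  solve Keq expr → x = -0.003752; check Q = 0.0167
Then change container volume by factor 1.25 (V_new/V_old).
Step 3:
                   M          L
  Initial     0.2085    0.01376
  Change    0.001922  -0.001282
  Equil       0.2104    0.01247
  solve Keq expr → x = -6.4083e-04; check Q = 0.0167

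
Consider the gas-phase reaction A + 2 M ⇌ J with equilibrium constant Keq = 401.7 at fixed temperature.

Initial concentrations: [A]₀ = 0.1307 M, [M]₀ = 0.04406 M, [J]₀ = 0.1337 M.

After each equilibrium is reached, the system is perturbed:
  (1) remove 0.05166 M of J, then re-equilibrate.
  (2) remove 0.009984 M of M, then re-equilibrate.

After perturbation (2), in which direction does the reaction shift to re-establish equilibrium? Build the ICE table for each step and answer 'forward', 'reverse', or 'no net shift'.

Direction: reverse

Q₀ = 526.9 vs Keq = 401.7 ⇒ Q>K, reverse
Step 1:
                   A          M          J
  Initial     0.1307    0.04406     0.1337
  Change    0.002693   0.005386  -0.002693
  Equil       0.1334    0.04945      0.131
  solve Keq expr → x = -0.002693; check Q = 401.7
Then remove 0.05166 M of J.
Step 2:
                   A          M          J
  Initial     0.1334    0.04945    0.07935
  Change   -0.004585   -0.00917   0.004585
  Equil       0.1288    0.04028    0.08393
  solve Keq expr → x = 0.004585; check Q = 401.7
Then remove 0.009984 M of M.
Step 3:
                   A          M          J
  Initial     0.1288    0.03029    0.08393
  Change    0.004174   0.008349  -0.004174
  Equil        0.133    0.03864    0.07976
  solve Keq expr → x = -0.004174; check Q = 401.7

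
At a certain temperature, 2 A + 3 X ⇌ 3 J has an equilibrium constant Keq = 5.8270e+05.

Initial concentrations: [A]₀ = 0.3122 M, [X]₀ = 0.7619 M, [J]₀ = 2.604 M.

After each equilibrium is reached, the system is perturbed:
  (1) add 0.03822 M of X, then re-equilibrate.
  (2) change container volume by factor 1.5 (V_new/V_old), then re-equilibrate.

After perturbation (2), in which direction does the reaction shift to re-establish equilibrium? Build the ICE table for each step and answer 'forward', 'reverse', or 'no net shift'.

Direction: reverse

Q₀ = 409.6 vs Keq = 5.8270e+05 ⇒ Q<K, forward
Step 1:
                  A         X         J
  Initial    0.3122    0.7619     2.604
  Change    -0.2782   -0.4173    0.4173
  Equil     0.03401    0.3446     3.021
  solve Keq expr → x = 0.1391; check Q = 5.8270e+05
Then add 0.03822 M of X.
Step 2:
                  A         X         J
  Initial   0.03401    0.3828     3.021
  Change  -0.004149 -0.006223  0.006223
  Equil     0.02986    0.3766     3.028
  solve Keq expr → x = 0.002074; check Q = 5.8270e+05
Then change container volume by factor 1.5 (V_new/V_old).
Step 3:
                  A         X         J
  Initial   0.01991    0.2511     2.018
  Change   0.007752   0.01163  -0.01163
  Equil     0.02766    0.2627     2.007
  solve Keq expr → x = -0.003876; check Q = 5.8270e+05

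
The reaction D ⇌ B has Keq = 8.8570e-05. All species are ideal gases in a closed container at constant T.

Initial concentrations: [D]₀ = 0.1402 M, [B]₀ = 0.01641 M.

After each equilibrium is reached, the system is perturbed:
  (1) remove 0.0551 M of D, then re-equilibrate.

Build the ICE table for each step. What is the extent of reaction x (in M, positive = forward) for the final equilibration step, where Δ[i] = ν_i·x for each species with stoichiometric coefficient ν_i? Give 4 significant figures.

x = -4.8798e-06 M

Q₀ = 0.117 vs Keq = 8.8570e-05 ⇒ Q>K, reverse
Step 1:
                    D           B
  I            0.1402     0.01641
  C            0.0164     -0.0164
  E            0.1566  1.3870e-05
  solve Keq expr → x = -0.0164; check Q = 8.8570e-05
Then remove 0.0551 M of D.
Step 2:
                    D           B
  I            0.1015  1.3870e-05
  C        4.8798e-06 -4.8798e-06
  E            0.1015  8.9899e-06
  solve Keq expr → x = -4.8798e-06; check Q = 8.8570e-05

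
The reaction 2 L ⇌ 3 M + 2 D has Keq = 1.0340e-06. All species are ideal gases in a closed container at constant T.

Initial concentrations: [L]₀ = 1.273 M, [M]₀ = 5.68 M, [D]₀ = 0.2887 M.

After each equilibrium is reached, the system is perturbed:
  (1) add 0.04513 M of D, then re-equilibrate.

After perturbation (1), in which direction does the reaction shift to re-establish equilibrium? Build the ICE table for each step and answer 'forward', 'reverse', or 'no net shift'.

Q₀ = 9.425 vs Keq = 1.0340e-06 ⇒ Q>K, reverse
Step 1:
                  L         M         D
  init        1.273      5.68    0.2887
  Δ          0.2886   -0.4329   -0.2886
  eq          1.562     5.247 1.3211e-04
  solve Keq expr → x = -0.1443; check Q = 1.0340e-06
Then add 0.04513 M of D.
Step 2:
                  L         M         D
  init        1.562     5.247   0.04526
  Δ         0.04512  -0.06769  -0.04512
  eq          1.607     5.179 1.3860e-04
  solve Keq expr → x = -0.02256; check Q = 1.0340e-06

Direction: reverse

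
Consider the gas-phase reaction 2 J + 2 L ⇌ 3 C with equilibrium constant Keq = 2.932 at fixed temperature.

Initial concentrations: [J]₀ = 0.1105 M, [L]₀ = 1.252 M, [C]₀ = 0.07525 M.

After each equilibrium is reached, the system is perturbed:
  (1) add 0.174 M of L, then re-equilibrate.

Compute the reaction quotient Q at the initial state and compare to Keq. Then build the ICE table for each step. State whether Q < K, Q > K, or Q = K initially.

Q₀ = 0.02226 vs Keq = 2.932 ⇒ Q<K, forward
Step 1:
                    J           L           C
  Initial      0.1105       1.252     0.07525
  Change     -0.07179    -0.07179      0.1077
  Equil       0.03871        1.18      0.1829
  solve Keq expr → x = 0.03589; check Q = 2.932
Then add 0.174 M of L.
Step 2:
                    J           L           C
  Initial     0.03871       1.354      0.1829
  Change    -0.003445   -0.003445    0.005167
  Equil       0.03527       1.351      0.1881
  solve Keq expr → x = 0.001722; check Q = 2.932

Q₀ = 0.02226; Q < K (proceeds forward)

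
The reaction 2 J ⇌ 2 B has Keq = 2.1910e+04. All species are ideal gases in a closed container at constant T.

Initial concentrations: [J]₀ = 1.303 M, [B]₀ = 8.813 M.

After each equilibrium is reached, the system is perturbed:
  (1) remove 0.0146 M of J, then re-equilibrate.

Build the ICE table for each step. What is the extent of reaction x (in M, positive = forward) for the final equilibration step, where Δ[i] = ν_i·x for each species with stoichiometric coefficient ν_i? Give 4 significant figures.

x = -0.007251 M

Q₀ = 45.75 vs Keq = 2.1910e+04 ⇒ Q<K, forward
Step 1:
                   J          B
  Initial      1.303      8.813
  Change      -1.235      1.235
  Equil      0.06788      10.05
  solve Keq expr → x = 0.6176; check Q = 2.1910e+04
Then remove 0.0146 M of J.
Step 2:
                   J          B
  Initial    0.05328      10.05
  Change      0.0145    -0.0145
  Equil      0.06779      10.03
  solve Keq expr → x = -0.007251; check Q = 2.1910e+04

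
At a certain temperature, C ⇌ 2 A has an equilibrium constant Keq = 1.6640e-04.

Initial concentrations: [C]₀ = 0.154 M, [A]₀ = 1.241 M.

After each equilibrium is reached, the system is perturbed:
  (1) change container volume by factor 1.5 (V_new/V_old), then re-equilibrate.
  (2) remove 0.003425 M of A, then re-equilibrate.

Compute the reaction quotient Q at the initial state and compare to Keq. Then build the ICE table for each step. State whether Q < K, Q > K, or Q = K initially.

Q₀ = 10 vs Keq = 1.6640e-04 ⇒ Q>K, reverse
Step 1:
                  C         A
  I           0.154     1.241
  C          0.6148     -1.23
  E          0.7688   0.01131
  solve Keq expr → x = -0.6148; check Q = 1.6640e-04
Then change container volume by factor 1.5 (V_new/V_old).
Step 2:
                  C         A
  I          0.5126  0.007541
  C       -8.4355e-04  0.001687
  E          0.5117  0.009228
  solve Keq expr → x = 8.4355e-04; check Q = 1.6640e-04
Then remove 0.003425 M of A.
Step 3:
                  C         A
  I          0.5117  0.005803
  C       -0.001705   0.00341
  E            0.51  0.009212
  solve Keq expr → x = 0.001705; check Q = 1.6640e-04

Q₀ = 10; Q > K (proceeds reverse)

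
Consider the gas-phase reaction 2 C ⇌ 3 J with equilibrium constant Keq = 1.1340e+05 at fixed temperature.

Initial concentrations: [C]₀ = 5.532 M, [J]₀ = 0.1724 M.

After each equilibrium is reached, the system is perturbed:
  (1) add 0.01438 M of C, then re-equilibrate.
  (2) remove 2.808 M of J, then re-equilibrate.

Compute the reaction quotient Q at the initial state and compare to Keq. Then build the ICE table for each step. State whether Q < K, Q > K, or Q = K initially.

Q₀ = 1.6744e-04; Q < K (proceeds forward)

Q₀ = 1.6744e-04 vs Keq = 1.1340e+05 ⇒ Q<K, forward
Step 1:
                   C          J
  init         5.532     0.1724
  Δ            -5.46       8.19
  eq         0.07181      8.363
  solve Keq expr → x = 2.73; check Q = 1.1340e+05
Then add 0.01438 M of C.
Step 2:
                   C          J
  init       0.08619      8.363
  Δ         -0.01411    0.02116
  eq         0.07209      8.384
  solve Keq expr → x = 0.007054; check Q = 1.1340e+05
Then remove 2.808 M of J.
Step 3:
                   C          J
  init       0.07209      5.576
  Δ         -0.03248    0.04871
  eq         0.03961      5.625
  solve Keq expr → x = 0.01624; check Q = 1.1340e+05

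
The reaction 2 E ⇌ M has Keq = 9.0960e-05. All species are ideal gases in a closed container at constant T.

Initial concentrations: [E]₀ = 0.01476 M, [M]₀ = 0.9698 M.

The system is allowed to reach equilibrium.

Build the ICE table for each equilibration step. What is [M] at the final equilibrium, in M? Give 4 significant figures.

Q₀ = 4452 vs Keq = 9.0960e-05 ⇒ Q>K, reverse
Step 1:
                    E           M
  I           0.01476      0.9698
  C             1.939     -0.9695
  E             1.954  3.4718e-04
  solve Keq expr → x = -0.9695; check Q = 9.0960e-05

[M]_eq = 3.4718e-04 M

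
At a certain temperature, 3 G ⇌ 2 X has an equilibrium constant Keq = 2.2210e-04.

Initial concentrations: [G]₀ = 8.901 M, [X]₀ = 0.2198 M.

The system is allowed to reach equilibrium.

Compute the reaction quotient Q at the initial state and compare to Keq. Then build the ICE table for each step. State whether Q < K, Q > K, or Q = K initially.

Q₀ = 6.8508e-05 vs Keq = 2.2210e-04 ⇒ Q<K, forward
Step 1:
                   G          X
  Initial      8.901     0.2198
  Change     -0.2401     0.1601
  Equil        8.661     0.3799
  solve Keq expr → x = 0.08003; check Q = 2.2210e-04

Q₀ = 6.8508e-05; Q < K (proceeds forward)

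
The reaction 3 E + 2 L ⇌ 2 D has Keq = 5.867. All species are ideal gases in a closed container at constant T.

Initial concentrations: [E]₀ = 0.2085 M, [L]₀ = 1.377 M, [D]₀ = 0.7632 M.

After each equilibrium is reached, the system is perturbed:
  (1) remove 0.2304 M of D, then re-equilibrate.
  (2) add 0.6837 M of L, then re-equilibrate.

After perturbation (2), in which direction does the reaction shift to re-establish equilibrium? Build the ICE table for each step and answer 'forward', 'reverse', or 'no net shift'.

Q₀ = 33.89 vs Keq = 5.867 ⇒ Q>K, reverse
Step 1:
                  E         L         D
  I          0.2085     1.377    0.7632
  C          0.1247   0.08311  -0.08311
  E          0.3332      1.46    0.6801
  solve Keq expr → x = -0.04155; check Q = 5.867
Then remove 0.2304 M of D.
Step 2:
                  E         L         D
  I          0.3332      1.46    0.4497
  C        -0.06039  -0.04026   0.04026
  E          0.2728      1.42      0.49
  solve Keq expr → x = 0.02013; check Q = 5.867
Then add 0.6837 M of L.
Step 3:
                  E         L         D
  I          0.2728     2.104      0.49
  C        -0.05091  -0.03394   0.03394
  E          0.2219      2.07    0.5239
  solve Keq expr → x = 0.01697; check Q = 5.867

Direction: forward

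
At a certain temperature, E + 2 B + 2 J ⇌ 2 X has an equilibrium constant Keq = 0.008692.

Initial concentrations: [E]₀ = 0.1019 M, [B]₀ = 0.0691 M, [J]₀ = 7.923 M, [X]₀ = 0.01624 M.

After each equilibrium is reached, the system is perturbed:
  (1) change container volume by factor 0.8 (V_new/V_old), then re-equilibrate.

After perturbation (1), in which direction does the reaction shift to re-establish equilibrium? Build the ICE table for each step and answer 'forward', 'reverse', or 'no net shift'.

Direction: forward

Q₀ = 0.008635 vs Keq = 0.008692 ⇒ Q<K, forward
Step 1:
                  E         B         J         X
  I          0.1019    0.0691     7.923   0.01624
  C       -2.0938e-05 -4.1877e-05 -4.1877e-05 4.1877e-05
  E          0.1019   0.06906     7.923   0.01628
  solve Keq expr → x = 2.0938e-05; check Q = 0.008692
Then change container volume by factor 0.8 (V_new/V_old).
Step 2:
                  E         B         J         X
  I          0.1273   0.08632     9.904   0.02035
  C       -0.002922 -0.005844 -0.005844  0.005844
  E          0.1244   0.08048     9.898    0.0262
  solve Keq expr → x = 0.002922; check Q = 0.008692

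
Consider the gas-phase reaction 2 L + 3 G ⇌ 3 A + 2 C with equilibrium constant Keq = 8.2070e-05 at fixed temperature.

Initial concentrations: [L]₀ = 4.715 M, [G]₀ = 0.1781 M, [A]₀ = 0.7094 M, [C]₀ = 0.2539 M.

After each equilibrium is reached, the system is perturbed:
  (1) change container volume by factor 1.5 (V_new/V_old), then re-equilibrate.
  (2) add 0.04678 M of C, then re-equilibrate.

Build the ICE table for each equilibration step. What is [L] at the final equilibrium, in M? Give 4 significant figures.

Q₀ = 0.1832 vs Keq = 8.2070e-05 ⇒ Q>K, reverse
Step 1:
                   L          G          A          C
  I            4.715     0.1781     0.7094     0.2539
  C           0.1985     0.2978    -0.2978    -0.1985
  E            4.914     0.4759     0.4116    0.05535
  solve Keq expr → x = -0.09927; check Q = 8.2070e-05
Then change container volume by factor 1.5 (V_new/V_old).
Step 2:
                   L          G          A          C
  I            3.276     0.3173     0.2744     0.0369
  C                0          0          0          0
  E            3.276     0.3173     0.2744     0.0369
  solve Keq expr → x = 0; check Q = 8.2070e-05
Then add 0.04678 M of C.
Step 3:
                   L          G          A          C
  I            3.276     0.3173     0.2744    0.08368
  C          0.02704    0.04056   -0.04056   -0.02704
  E            3.303     0.3578     0.2338    0.05664
  solve Keq expr → x = -0.01352; check Q = 8.2070e-05

[L]_eq = 3.303 M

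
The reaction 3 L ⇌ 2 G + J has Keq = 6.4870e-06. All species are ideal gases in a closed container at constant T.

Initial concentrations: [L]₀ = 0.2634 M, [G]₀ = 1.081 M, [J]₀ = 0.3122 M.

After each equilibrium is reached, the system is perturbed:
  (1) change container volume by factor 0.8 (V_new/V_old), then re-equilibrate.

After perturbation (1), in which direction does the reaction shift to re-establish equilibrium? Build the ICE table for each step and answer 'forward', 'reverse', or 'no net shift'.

Q₀ = 19.96 vs Keq = 6.4870e-06 ⇒ Q>K, reverse
Step 1:
                   L          G          J
  Initial     0.2634      1.081     0.3122
  Change      0.9364    -0.6243    -0.3121
  Equil          1.2     0.4567 5.3720e-05
  solve Keq expr → x = -0.3121; check Q = 6.4870e-06
Then change container volume by factor 0.8 (V_new/V_old).
Step 2:
                   L          G          J
  Initial        1.5     0.5709 6.7150e-05
  Change           0          0          0
  Equil          1.5     0.5709 6.7150e-05
  solve Keq expr → x = 0; check Q = 6.4870e-06

Direction: no net shift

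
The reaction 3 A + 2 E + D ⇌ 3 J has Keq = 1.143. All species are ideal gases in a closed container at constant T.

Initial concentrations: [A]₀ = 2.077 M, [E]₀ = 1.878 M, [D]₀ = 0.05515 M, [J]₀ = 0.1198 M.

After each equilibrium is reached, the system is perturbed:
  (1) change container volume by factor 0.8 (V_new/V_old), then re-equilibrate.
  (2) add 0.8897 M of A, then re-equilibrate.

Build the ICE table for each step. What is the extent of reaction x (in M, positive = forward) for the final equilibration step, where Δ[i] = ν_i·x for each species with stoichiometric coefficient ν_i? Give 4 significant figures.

x = 3.5597e-04 M

Q₀ = 9.8656e-04 vs Keq = 1.143 ⇒ Q<K, forward
Step 1:
                    A           E           D           J
  init          2.077       1.878     0.05515      0.1198
  Δ           -0.1628     -0.1085    -0.05425      0.1628
  eq            1.914       1.769  8.9860e-04      0.2826
  solve Keq expr → x = 0.05425; check Q = 1.143
Then change container volume by factor 0.8 (V_new/V_old).
Step 2:
                    A           E           D           J
  init          2.393       2.212    0.001123      0.3532
  Δ         -0.001615   -0.001077 -5.3847e-04    0.001615
  eq            2.391       2.211  5.8478e-04      0.3548
  solve Keq expr → x = 5.3847e-04; check Q = 1.143
Then add 0.8897 M of A.
Step 3:
                    A           E           D           J
  init          3.281       2.211  5.8478e-04      0.3548
  Δ         -0.001068 -7.1194e-04 -3.5597e-04    0.001068
  eq             3.28        2.21  2.2881e-04      0.3559
  solve Keq expr → x = 3.5597e-04; check Q = 1.143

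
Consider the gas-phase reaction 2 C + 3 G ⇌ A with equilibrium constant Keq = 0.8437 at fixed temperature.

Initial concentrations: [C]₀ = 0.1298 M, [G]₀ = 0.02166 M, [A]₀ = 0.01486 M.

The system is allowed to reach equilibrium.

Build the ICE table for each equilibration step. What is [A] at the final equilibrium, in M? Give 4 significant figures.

[A]_eq = 6.2337e-06 M

Q₀ = 8.6795e+04 vs Keq = 0.8437 ⇒ Q>K, reverse
Step 1:
                    C           G           A
  I            0.1298     0.02166     0.01486
  C           0.02971     0.04456    -0.01485
  E            0.1595     0.06622  6.2337e-06
  solve Keq expr → x = -0.01485; check Q = 0.8437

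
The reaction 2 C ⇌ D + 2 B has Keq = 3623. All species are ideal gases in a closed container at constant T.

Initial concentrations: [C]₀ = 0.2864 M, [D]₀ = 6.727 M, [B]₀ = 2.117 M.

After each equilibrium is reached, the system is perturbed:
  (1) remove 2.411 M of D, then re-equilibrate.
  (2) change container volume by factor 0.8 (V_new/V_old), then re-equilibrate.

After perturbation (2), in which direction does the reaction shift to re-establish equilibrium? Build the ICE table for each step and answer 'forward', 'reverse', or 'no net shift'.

Direction: reverse

Q₀ = 367.6 vs Keq = 3623 ⇒ Q<K, forward
Step 1:
                  C         D         B
  init       0.2864     6.727     2.117
  Δ         -0.1865   0.09323    0.1865
  eq        0.09994      6.82     2.303
  solve Keq expr → x = 0.09323; check Q = 3623
Then remove 2.411 M of D.
Step 2:
                  C         D         B
  init      0.09994     4.409     2.303
  Δ        -0.01884   0.00942   0.01884
  eq         0.0811     4.419     2.322
  solve Keq expr → x = 0.00942; check Q = 3623
Then change container volume by factor 0.8 (V_new/V_old).
Step 3:
                  C         D         B
  init       0.1014     5.523     2.903
  Δ         0.01146  -0.00573  -0.01146
  eq         0.1128     5.518     2.891
  solve Keq expr → x = -0.00573; check Q = 3623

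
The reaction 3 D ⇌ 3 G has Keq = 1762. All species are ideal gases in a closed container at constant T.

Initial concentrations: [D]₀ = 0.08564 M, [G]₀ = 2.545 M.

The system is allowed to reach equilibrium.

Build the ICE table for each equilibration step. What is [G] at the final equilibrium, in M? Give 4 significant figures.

[G]_eq = 2.429 M

Q₀ = 2.6244e+04 vs Keq = 1762 ⇒ Q>K, reverse
Step 1:
                    D           G
  Initial     0.08564       2.545
  Change       0.1155     -0.1155
  Equil        0.2011       2.429
  solve Keq expr → x = -0.0385; check Q = 1762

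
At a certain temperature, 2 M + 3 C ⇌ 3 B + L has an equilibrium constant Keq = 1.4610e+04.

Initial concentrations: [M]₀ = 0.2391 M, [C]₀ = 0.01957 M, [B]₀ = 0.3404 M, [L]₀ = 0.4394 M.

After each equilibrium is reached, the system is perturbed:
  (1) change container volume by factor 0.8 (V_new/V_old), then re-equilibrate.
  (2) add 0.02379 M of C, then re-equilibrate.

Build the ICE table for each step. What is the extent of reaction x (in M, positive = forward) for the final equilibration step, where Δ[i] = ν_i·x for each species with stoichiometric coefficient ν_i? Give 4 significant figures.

Q₀ = 4.0448e+04 vs Keq = 1.4610e+04 ⇒ Q>K, reverse
Step 1:
                   M          C          B          L
  Initial     0.2391    0.01957     0.3404     0.4394
  Change    0.004639   0.006958  -0.006958  -0.002319
  Equil       0.2437    0.02653     0.3334     0.4371
  solve Keq expr → x = -0.002319; check Q = 1.4610e+04
Then change container volume by factor 0.8 (V_new/V_old).
Step 2:
                   M          C          B          L
  Initial     0.3047    0.03316     0.4168     0.5464
  Change   -0.001408  -0.002112   0.002112 7.0400e-04
  Equil       0.3033    0.03105     0.4189     0.5471
  solve Keq expr → x = 7.0400e-04; check Q = 1.4610e+04
Then add 0.02379 M of C.
Step 3:
                   M          C          B          L
  Initial     0.3033    0.05484     0.4189     0.5471
  Change    -0.01403   -0.02104    0.02104   0.007014
  Equil       0.2892     0.0338       0.44     0.5541
  solve Keq expr → x = 0.007014; check Q = 1.4610e+04

x = 0.007014 M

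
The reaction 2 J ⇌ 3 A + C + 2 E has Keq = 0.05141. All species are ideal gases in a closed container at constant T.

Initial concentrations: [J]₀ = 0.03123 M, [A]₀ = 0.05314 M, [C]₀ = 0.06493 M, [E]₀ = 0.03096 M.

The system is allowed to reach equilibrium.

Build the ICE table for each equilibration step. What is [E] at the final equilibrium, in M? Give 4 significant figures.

[E]_eq = 0.05995 M

Q₀ = 9.5756e-06 vs Keq = 0.05141 ⇒ Q<K, forward
Step 1:
                  J         A         C         E
  I         0.03123   0.05314   0.06493   0.03096
  C        -0.02899   0.04349    0.0145   0.02899
  E        0.002238   0.09663   0.07943   0.05995
  solve Keq expr → x = 0.0145; check Q = 0.05141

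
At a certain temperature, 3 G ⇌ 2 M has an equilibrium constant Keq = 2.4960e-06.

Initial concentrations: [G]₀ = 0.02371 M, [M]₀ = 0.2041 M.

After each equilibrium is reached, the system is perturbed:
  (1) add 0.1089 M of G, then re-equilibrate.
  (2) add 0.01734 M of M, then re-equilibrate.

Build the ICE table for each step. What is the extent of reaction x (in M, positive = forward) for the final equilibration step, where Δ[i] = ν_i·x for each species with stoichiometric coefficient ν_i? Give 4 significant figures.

Q₀ = 3125 vs Keq = 2.4960e-06 ⇒ Q>K, reverse
Step 1:
                    G           M
  init        0.02371      0.2041
  Δ            0.3057     -0.2038
  eq           0.3294  2.9870e-04
  solve Keq expr → x = -0.1019; check Q = 2.4960e-06
Then add 0.1089 M of G.
Step 2:
                    G           M
  init         0.4383  2.9870e-04
  Δ       -2.3907e-04  1.5938e-04
  eq           0.4381  4.5808e-04
  solve Keq expr → x = 7.9692e-05; check Q = 2.4960e-06
Then add 0.01734 M of M.
Step 3:
                    G           M
  init         0.4381      0.0178
  Δ           0.02595     -0.0173
  eq            0.464  4.9938e-04
  solve Keq expr → x = -0.008649; check Q = 2.4960e-06

x = -0.008649 M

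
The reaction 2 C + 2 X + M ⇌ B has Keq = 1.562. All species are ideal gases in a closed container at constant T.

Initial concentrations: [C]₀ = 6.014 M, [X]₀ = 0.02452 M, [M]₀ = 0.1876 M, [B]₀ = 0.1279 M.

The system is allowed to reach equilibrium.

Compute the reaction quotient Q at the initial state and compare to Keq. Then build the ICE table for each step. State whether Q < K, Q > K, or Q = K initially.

Q₀ = 31.35; Q > K (proceeds reverse)

Q₀ = 31.35 vs Keq = 1.562 ⇒ Q>K, reverse
Step 1:
                    C           X           M           B
  Initial       6.014     0.02452      0.1876      0.1279
  Change      0.06286     0.06286     0.03143    -0.03143
  Equil         6.077     0.08738       0.219     0.09647
  solve Keq expr → x = -0.03143; check Q = 1.562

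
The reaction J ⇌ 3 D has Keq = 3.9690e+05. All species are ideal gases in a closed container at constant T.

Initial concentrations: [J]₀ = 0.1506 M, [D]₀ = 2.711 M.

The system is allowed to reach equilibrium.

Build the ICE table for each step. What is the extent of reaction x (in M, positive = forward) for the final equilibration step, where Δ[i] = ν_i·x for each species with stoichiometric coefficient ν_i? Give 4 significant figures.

Q₀ = 132.3 vs Keq = 3.9690e+05 ⇒ Q<K, forward
Step 1:
                  J         D
  I          0.1506     2.711
  C         -0.1505    0.4516
  E       7.9696e-05     3.163
  solve Keq expr → x = 0.1505; check Q = 3.9690e+05

x = 0.1505 M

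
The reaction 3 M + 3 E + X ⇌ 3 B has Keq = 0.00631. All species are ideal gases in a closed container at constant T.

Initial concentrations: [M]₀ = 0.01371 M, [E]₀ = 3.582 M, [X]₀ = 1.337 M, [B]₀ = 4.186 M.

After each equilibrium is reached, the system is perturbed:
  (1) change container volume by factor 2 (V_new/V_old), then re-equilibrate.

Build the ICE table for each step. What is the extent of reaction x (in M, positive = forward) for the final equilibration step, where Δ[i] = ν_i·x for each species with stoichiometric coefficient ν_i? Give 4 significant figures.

x = -0.129 M

Q₀ = 4.6321e+05 vs Keq = 0.00631 ⇒ Q>K, reverse
Step 1:
                  M         E         X         B
  I         0.01371     3.582     1.337     4.186
  C           1.849     1.849    0.6164    -1.849
  E           1.863     5.431     1.953     2.337
  solve Keq expr → x = -0.6164; check Q = 0.00631
Then change container volume by factor 2 (V_new/V_old).
Step 2:
                  M         E         X         B
  I          0.9314     2.716    0.9767     1.168
  C          0.3869    0.3869     0.129   -0.3869
  E           1.318     3.102     1.106    0.7815
  solve Keq expr → x = -0.129; check Q = 0.00631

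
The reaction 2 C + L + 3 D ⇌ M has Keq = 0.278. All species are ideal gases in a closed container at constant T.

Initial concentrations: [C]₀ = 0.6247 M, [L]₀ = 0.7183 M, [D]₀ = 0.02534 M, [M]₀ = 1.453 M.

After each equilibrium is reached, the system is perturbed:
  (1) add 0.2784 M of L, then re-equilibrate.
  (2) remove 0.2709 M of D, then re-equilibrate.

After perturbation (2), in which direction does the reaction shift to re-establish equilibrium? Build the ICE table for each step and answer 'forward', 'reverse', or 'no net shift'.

Direction: reverse

Q₀ = 3.1856e+05 vs Keq = 0.278 ⇒ Q>K, reverse
Step 1:
                   C          L          D          M
  I           0.6247     0.7183    0.02534      1.453
  C           0.7838     0.3919      1.176    -0.3919
  E            1.409       1.11      1.201      1.061
  solve Keq expr → x = -0.3919; check Q = 0.278
Then add 0.2784 M of L.
Step 2:
                   C          L          D          M
  I            1.409      1.389      1.201      1.061
  C         -0.03666   -0.01833   -0.05499    0.01833
  E            1.372       1.37      1.146      1.079
  solve Keq expr → x = 0.01833; check Q = 0.278
Then remove 0.2709 M of D.
Step 3:
                   C          L          D          M
  I            1.372       1.37     0.8752      1.079
  C           0.1169    0.05846     0.1754   -0.05846
  E            1.489      1.429      1.051      1.021
  solve Keq expr → x = -0.05846; check Q = 0.278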